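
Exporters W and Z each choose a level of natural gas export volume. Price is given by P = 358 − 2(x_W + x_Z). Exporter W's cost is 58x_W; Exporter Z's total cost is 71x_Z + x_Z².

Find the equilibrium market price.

180.6

Exporter W's profit: π = x_W(358 − 2(x_W + x_Z)) − 58x_W.
∂π/∂x_W = 300 − 4x_W − 2x_Z = 0, so x_W = 75 − 0.5x_Z.
For Z: ∂π/∂x_Z = 287 − 6x_Z − 2x_W = 0 ⇒ x_Z = 287/6 − (1/3)x_W.
Plugging x_Z into W's best response: x_W = 75 − 0.5(287/6 − (1/3)x_W) ⇒ (5/6)x_W = 613/12, so x_W = 61.3.
Then x_Z = 287/6 − (1/3)·61.3 = 27.4.
Equilibrium price: P = 358 − 2·88.7 = 180.6.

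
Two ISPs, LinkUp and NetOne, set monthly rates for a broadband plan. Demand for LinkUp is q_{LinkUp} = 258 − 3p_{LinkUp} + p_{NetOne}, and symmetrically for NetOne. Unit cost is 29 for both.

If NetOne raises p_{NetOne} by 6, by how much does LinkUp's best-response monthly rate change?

1

LinkUp's profit: π = (p_{LinkUp} − 29)(258 − 3p_{LinkUp} + p_{NetOne}).
∂π/∂p_{LinkUp} = 345 − 6p_{LinkUp} + p_{NetOne} = 0 ⇒ p_{LinkUp} = 57.5 + (1/6)p_{NetOne}.
The reaction-function slope is 1/6, so a 6-unit rise in p_{NetOne} moves p_{LinkUp} by 1/6 × 6 = 1. LinkUp's best response rises — the actions are strategic complements.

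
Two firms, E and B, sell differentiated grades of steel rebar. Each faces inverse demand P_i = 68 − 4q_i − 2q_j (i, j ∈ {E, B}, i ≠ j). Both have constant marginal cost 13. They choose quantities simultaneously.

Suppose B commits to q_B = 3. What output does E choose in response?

6.125

Firm E's profit: π = q_E(68 − 4q_E − 2q_B) − 13q_E.
∂π/∂q_E = 55 − 8q_E − 2q_B = 0 ⇒ q_E = 6.875 − 0.25q_B.
At q_B = 3: q_E = 6.875 − 0.25·3 = 6.125.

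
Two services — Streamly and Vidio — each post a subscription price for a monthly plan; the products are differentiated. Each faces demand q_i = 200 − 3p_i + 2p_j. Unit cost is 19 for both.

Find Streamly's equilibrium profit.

Streamly's profit: π = (p_{Streamly} − 19)(200 − 3p_{Streamly} + 2p_{Vidio}).
∂π/∂p_{Streamly} = 257 − 6p_{Streamly} + 2p_{Vidio} = 0 ⇒ p_{Streamly} = 257/6 + (1/3)p_{Vidio}.
By symmetry p_{Vidio} = p_{Streamly}; substituting into the reaction function, (2/3)p_{Streamly} = 257/6 and p_{Streamly} = 64.25.
q_{Streamly} = 200 − 3·64.25 + 2·64.25 = 135.75.
Profit = (64.25 − 19)·135.75 = 6142.6875.

6142.6875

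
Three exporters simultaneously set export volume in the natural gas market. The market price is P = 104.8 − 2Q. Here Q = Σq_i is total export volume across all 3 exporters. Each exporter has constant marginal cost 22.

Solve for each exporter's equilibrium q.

10.35

A representative exporter's profit is π_i = q_i(104.8 − 2Q) − 22q_i, with Q = q_i + Σ_{j≠i} q_j.
First-order condition: 82.8 − 4q_i − 2Σ_{j≠i} q_j = 0.
With identical exporters, set every q_j = q: then 82.8 − 4q − 4q = 0, i.e. q = 82.8/8 = 10.35.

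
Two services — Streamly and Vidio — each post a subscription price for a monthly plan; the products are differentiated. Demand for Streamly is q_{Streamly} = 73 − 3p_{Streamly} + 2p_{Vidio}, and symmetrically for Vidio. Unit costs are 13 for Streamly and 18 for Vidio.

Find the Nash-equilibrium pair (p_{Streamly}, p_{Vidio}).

28.9375, 30.8125

Streamly's profit: π = (p_{Streamly} − 13)(73 − 3p_{Streamly} + 2p_{Vidio}).
∂π/∂p_{Streamly} = 112 − 6p_{Streamly} + 2p_{Vidio} = 0 ⇒ p_{Streamly} = 56/3 + (1/3)p_{Vidio}.
Similarly p_{Vidio} = 127/6 + (1/3)p_{Streamly}.
Solving the two reaction functions simultaneously: (1 − (1/3)(1/3))p_{Streamly} = 56/3 + (1/3)·(127/6), so (8/9)p_{Streamly} = 463/18 and p_{Streamly} = 28.9375.
Then p_{Vidio} = 127/6 + (1/3)·28.9375 = 30.8125.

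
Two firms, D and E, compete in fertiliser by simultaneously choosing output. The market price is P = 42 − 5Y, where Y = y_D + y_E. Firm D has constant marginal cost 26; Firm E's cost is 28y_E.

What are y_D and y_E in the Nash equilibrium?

1.2, 0.8

Firm D's profit: π = y_D(42 − 5(y_D + y_E)) − 26y_D.
∂π/∂y_D = 16 − 10y_D − 5y_E = 0, so y_D = 1.6 − 0.5y_E.
By the same steps for E: y_E = 1.4 − 0.5y_D.
Solving the two reaction functions simultaneously: (1 − (−0.5)(−0.5))y_D = 1.6 − 0.5·1.4, so 0.75y_D = 0.9 and y_D = 1.2.
Then y_E = 1.4 − 0.5·1.2 = 0.8.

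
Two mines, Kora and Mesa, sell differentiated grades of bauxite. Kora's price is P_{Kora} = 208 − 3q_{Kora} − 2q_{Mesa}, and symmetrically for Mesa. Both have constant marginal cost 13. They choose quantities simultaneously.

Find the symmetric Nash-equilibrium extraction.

24.375

Mine Kora's profit: π = q_{Kora}(208 − 3q_{Kora} − 2q_{Mesa}) − 13q_{Kora}.
∂π/∂q_{Kora} = 195 − 6q_{Kora} − 2q_{Mesa} = 0 ⇒ q_{Kora} = 32.5 − (1/3)q_{Mesa}.
The game is symmetric, so in equilibrium q_{Mesa} = q_{Kora}: the reaction function gives (4/3)q_{Kora} = 32.5, hence q_{Kora} = 24.375.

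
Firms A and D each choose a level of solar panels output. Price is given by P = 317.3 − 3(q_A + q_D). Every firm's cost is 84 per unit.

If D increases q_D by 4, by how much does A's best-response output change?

Firm A's profit: π = q_A(317.3 − 3(q_A + q_D)) − 84q_A.
∂π/∂q_A = 233.3 − 6q_A − 3q_D = 0, so q_A = 2333/60 − 0.5q_D.
The reaction-function slope is −0.5, so a 4-unit rise in q_D moves q_A by −0.5 × 4 = −2. A's best response falls — the actions are strategic substitutes.

-2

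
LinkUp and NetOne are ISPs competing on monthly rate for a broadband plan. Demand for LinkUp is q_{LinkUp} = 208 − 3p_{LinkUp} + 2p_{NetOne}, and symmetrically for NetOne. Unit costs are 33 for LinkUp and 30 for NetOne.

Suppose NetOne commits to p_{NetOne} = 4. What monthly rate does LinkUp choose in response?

52.5

LinkUp's profit: π = (p_{LinkUp} − 33)(208 − 3p_{LinkUp} + 2p_{NetOne}).
∂π/∂p_{LinkUp} = 307 − 6p_{LinkUp} + 2p_{NetOne} = 0 ⇒ p_{LinkUp} = 307/6 + (1/3)p_{NetOne}.
At p_{NetOne} = 4: p_{LinkUp} = 307/6 + (1/3)·4 = 52.5.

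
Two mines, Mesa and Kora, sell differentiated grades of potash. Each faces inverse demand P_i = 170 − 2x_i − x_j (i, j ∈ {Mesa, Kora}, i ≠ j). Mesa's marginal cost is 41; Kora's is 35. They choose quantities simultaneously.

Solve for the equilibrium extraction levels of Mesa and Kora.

25.4, 27.4

Mine Mesa's profit: π = x_{Mesa}(170 − 2x_{Mesa} − x_{Kora}) − 41x_{Mesa}.
∂π/∂x_{Mesa} = 129 − 4x_{Mesa} − x_{Kora} = 0 ⇒ x_{Mesa} = 32.25 − 0.25x_{Kora}.
Similarly x_{Kora} = 33.75 − 0.25x_{Mesa}.
Solving the two reaction functions simultaneously: (1 − (−0.25)(−0.25))x_{Mesa} = 32.25 − 0.25·33.75, so 0.9375x_{Mesa} = 23.8125 and x_{Mesa} = 25.4.
Then x_{Kora} = 33.75 − 0.25·25.4 = 27.4.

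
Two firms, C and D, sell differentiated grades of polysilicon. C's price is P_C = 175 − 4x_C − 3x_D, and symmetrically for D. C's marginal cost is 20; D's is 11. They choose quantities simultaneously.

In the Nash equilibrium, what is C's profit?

Firm C's profit: π = x_C(175 − 4x_C − 3x_D) − 20x_C.
∂π/∂x_C = 155 − 8x_C − 3x_D = 0 ⇒ x_C = 19.375 − 0.375x_D.
Similarly x_D = 20.5 − 0.375x_C.
Solving the two reaction functions simultaneously: (1 − (−0.375)(−0.375))x_C = 19.375 − 0.375·20.5, so (55/64)x_C = 11.6875 and x_C = 13.6.
Then x_D = 20.5 − 0.375·13.6 = 15.4.
P_C = 175 − 4·13.6 − 3·15.4 = 74.4.
Profit = (74.4 − 20)·13.6 = 739.84.

739.84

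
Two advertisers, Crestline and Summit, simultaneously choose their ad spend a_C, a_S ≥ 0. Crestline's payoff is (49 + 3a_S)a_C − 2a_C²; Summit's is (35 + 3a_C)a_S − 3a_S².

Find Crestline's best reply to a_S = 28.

Expanding Crestline's payoff: 49a_C + 3a_Sa_C − 2a_C².
∂π/∂a_C = 49 + 3a_S − 4a_C = 0, so a_C = 12.25 + 0.75a_S.
At a_S = 28: a_C = 12.25 + 0.75·28 = 33.25.

33.25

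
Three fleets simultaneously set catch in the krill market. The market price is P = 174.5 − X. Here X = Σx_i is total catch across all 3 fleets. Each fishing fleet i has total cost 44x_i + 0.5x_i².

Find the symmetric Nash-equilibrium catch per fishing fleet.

26.1

A representative fishing fleet's profit is π_i = x_i(174.5 − X) − 44x_i − 0.5x_i², with X = x_i + Σ_{j≠i} x_j.
First-order condition: 130.5 − 3x_i − Σ_{j≠i} x_j = 0.
With identical fishing fleets, set every x_j = x: then 130.5 − 3x − 2x = 0, i.e. x = 130.5/5 = 26.1.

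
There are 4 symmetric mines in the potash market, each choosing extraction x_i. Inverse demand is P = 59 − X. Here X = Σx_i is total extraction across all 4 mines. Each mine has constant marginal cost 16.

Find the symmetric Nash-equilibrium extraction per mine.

A representative mine's profit is π_i = x_i(59 − X) − 16x_i, with X = x_i + Σ_{j≠i} x_j.
First-order condition: 43 − 2x_i − Σ_{j≠i} x_j = 0.
In a symmetric equilibrium every mine chooses the same x, so Σ_{j≠i} x_j = 3x. The condition becomes 43 − 5x = 0, giving x = 43/5 = 8.6.

8.6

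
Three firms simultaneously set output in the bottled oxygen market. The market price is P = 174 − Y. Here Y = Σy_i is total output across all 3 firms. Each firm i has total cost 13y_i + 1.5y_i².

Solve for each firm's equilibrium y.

23

A representative firm's profit is π_i = y_i(174 − Y) − 13y_i − 1.5y_i², with Y = y_i + Σ_{j≠i} y_j.
First-order condition: 161 − 5y_i − Σ_{j≠i} y_j = 0.
With identical firms, set every y_j = y: then 161 − 5y − 2y = 0, i.e. y = 161/7 = 23.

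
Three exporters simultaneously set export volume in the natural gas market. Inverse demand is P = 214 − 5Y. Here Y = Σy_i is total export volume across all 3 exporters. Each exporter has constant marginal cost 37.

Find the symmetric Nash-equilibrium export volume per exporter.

A representative exporter's profit is π_i = y_i(214 − 5Y) − 37y_i, with Y = y_i + Σ_{j≠i} y_j.
First-order condition: 177 − 10y_i − 5Σ_{j≠i} y_j = 0.
In a symmetric equilibrium every exporter chooses the same y, so Σ_{j≠i} y_j = 2y. The condition becomes 177 − 20y = 0, giving y = 177/20 = 8.85.

8.85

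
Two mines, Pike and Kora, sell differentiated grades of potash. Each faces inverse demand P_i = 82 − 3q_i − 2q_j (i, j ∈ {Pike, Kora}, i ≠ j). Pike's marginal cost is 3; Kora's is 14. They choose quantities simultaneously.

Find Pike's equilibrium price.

Mine Pike's profit: π = q_{Pike}(82 − 3q_{Pike} − 2q_{Kora}) − 3q_{Pike}.
∂π/∂q_{Pike} = 79 − 6q_{Pike} − 2q_{Kora} = 0 ⇒ q_{Pike} = 79/6 − (1/3)q_{Kora}.
Similarly q_{Kora} = 34/3 − (1/3)q_{Pike}.
Plugging q_{Kora} into Pike's best response: q_{Pike} = 79/6 − (1/3)(34/3 − (1/3)q_{Pike}) ⇒ (8/9)q_{Pike} = 169/18, so q_{Pike} = 10.5625.
Then q_{Kora} = 34/3 − (1/3)·10.5625 = 7.8125.
P_{Pike} = 82 − 3·10.5625 − 2·7.8125 = 34.6875.

34.6875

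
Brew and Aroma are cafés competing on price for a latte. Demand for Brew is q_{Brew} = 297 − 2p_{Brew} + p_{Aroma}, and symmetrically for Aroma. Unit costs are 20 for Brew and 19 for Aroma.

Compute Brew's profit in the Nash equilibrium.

17001.68

Brew's profit: π = (p_{Brew} − 20)(297 − 2p_{Brew} + p_{Aroma}).
∂π/∂p_{Brew} = 337 − 4p_{Brew} + p_{Aroma} = 0 ⇒ p_{Brew} = 84.25 + 0.25p_{Aroma}.
Similarly p_{Aroma} = 83.75 + 0.25p_{Brew}.
Solving the two reaction functions simultaneously: (1 − (0.25)(0.25))p_{Brew} = 84.25 + 0.25·83.75, so 0.9375p_{Brew} = 105.1875 and p_{Brew} = 112.2.
Then p_{Aroma} = 83.75 + 0.25·112.2 = 111.8.
q_{Brew} = 297 − 2·112.2 + 111.8 = 184.4.
Profit = (112.2 − 20)·184.4 = 17001.68.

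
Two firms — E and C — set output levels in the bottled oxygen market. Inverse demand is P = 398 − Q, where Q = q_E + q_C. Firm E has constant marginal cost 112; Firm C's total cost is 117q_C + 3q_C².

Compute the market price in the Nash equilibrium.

Firm E's profit: π = q_E(398 − (q_E + q_C)) − 112q_E.
∂π/∂q_E = 286 − 2q_E − q_C = 0, so q_E = 143 − 0.5q_C.
For C: ∂π/∂q_C = 281 − 8q_C − q_E = 0 ⇒ q_C = 35.125 − 0.125q_E.
Solving the two reaction functions simultaneously: (1 − (−0.5)(−0.125))q_E = 143 − 0.5·35.125, so 0.9375q_E = 125.4375 and q_E = 133.8.
Then q_C = 35.125 − 0.125·133.8 = 18.4.
Equilibrium price: P = 398 − 152.2 = 245.8.

245.8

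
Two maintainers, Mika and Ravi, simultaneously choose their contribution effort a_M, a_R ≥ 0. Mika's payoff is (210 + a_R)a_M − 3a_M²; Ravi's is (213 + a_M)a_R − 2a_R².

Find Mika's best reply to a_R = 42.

Expanding Mika's payoff: 210a_M + a_Ra_M − 3a_M².
∂π/∂a_M = 210 + a_R − 6a_M = 0, so a_M = 35 + (1/6)a_R.
At a_R = 42: a_M = 35 + (1/6)·42 = 42.

42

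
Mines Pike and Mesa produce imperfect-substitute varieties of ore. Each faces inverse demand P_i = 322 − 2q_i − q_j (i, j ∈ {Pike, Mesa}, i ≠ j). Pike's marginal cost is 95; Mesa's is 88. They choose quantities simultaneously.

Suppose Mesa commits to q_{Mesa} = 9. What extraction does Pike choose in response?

Mine Pike's profit: π = q_{Pike}(322 − 2q_{Pike} − q_{Mesa}) − 95q_{Pike}.
∂π/∂q_{Pike} = 227 − 4q_{Pike} − q_{Mesa} = 0 ⇒ q_{Pike} = 56.75 − 0.25q_{Mesa}.
At q_{Mesa} = 9: q_{Pike} = 56.75 − 0.25·9 = 54.5.

54.5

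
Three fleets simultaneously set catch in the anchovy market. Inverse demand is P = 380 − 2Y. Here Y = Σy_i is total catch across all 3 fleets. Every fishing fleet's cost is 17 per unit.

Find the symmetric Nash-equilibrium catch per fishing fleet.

A representative fishing fleet's profit is π_i = y_i(380 − 2Y) − 17y_i, with Y = y_i + Σ_{j≠i} y_j.
First-order condition: 363 − 4y_i − 2Σ_{j≠i} y_j = 0.
With identical fishing fleets, set every y_j = y: then 363 − 4y − 4y = 0, i.e. y = 363/8 = 45.375.

45.375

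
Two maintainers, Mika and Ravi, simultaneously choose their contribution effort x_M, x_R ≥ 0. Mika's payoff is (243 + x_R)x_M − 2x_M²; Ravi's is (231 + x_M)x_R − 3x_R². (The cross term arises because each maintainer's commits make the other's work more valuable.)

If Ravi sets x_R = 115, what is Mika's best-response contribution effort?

89.5

Expanding Mika's payoff: 243x_M + x_Rx_M − 2x_M².
∂π/∂x_M = 243 + x_R − 4x_M = 0, so x_M = 60.75 + 0.25x_R.
At x_R = 115: x_M = 60.75 + 0.25·115 = 89.5.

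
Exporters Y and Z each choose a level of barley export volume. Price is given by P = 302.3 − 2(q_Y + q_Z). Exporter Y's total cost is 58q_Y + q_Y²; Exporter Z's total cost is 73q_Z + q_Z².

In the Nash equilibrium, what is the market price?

Exporter Y's profit: π = q_Y(302.3 − 2(q_Y + q_Z)) − 58q_Y − q_Y².
∂π/∂q_Y = 244.3 − 6q_Y − 2q_Z = 0, so q_Y = 2443/60 − (1/3)q_Z.
By the same steps for Z: q_Z = 2293/60 − (1/3)q_Y.
Solving the two reaction functions simultaneously: (1 − (−1/3)(−1/3))q_Y = 2443/60 − (1/3)·(2293/60), so (8/9)q_Y = 1259/45 and q_Y = 31.475.
Then q_Z = 2293/60 − (1/3)·31.475 = 27.725.
Equilibrium price: P = 302.3 − 2·59.2 = 183.9.

183.9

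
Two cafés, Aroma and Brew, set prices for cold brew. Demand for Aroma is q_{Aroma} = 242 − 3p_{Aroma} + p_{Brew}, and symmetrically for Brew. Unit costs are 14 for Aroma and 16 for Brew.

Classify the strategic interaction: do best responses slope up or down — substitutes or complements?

Aroma's profit: π = (p_{Aroma} − 14)(242 − 3p_{Aroma} + p_{Brew}).
∂π/∂p_{Aroma} = 284 − 6p_{Aroma} + p_{Brew} = 0 ⇒ p_{Aroma} = 142/3 + (1/6)p_{Brew}.
The best-response slope dp_{Aroma}/dp_{Brew} = 1/6 > 0: the reaction function is upward-sloping, so the choices are strategic complements.

strategic complements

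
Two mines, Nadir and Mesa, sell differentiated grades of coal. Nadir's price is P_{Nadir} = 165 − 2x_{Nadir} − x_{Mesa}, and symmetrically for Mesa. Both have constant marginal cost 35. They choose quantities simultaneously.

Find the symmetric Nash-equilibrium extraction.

Mine Nadir's profit: π = x_{Nadir}(165 − 2x_{Nadir} − x_{Mesa}) − 35x_{Nadir}.
∂π/∂x_{Nadir} = 130 − 4x_{Nadir} − x_{Mesa} = 0 ⇒ x_{Nadir} = 32.5 − 0.25x_{Mesa}.
Setting x_{Nadir} = x_{Mesa} in the reaction function: x_{Nadir} = 32.5 − 0.25x_{Nadir}, so x_{Nadir} = 32.5 / 1.25 = 26.

26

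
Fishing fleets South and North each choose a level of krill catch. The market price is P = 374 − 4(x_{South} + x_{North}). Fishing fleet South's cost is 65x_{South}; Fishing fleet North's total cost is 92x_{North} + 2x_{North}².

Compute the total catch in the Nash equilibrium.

Fishing fleet South's profit: π = x_{South}(374 − 4(x_{South} + x_{North})) − 65x_{South}.
∂π/∂x_{South} = 309 − 8x_{South} − 4x_{North} = 0, so x_{South} = 38.625 − 0.5x_{North}.
For North: ∂π/∂x_{North} = 282 − 12x_{North} − 4x_{South} = 0 ⇒ x_{North} = 23.5 − (1/3)x_{South}.
Solving the two reaction functions simultaneously: (1 − (−0.5)(−1/3))x_{South} = 38.625 − 0.5·23.5, so (5/6)x_{South} = 26.875 and x_{South} = 32.25.
Then x_{North} = 23.5 − (1/3)·32.25 = 12.75.
Total catch: 32.25 + 12.75 = 45.

45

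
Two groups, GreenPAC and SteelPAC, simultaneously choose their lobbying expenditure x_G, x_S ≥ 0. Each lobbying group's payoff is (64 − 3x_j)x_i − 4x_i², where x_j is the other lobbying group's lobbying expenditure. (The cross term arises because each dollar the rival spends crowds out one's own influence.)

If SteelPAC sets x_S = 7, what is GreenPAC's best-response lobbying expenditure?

GreenPAC's payoff is (64 − 3x_S)x_G − 4x_G².
∂π/∂x_G = 64 − 3x_S − 8x_G = 0, so x_G = 8 − 0.375x_S.
At x_S = 7: x_G = 8 − 0.375·7 = 5.375.

5.375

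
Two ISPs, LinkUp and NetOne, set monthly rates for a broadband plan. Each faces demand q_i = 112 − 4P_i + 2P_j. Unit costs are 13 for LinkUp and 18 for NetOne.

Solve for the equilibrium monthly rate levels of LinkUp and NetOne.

28, 30

LinkUp's profit: π = (P_{LinkUp} − 13)(112 − 4P_{LinkUp} + 2P_{NetOne}).
∂π/∂P_{LinkUp} = 164 − 8P_{LinkUp} + 2P_{NetOne} = 0 ⇒ P_{LinkUp} = 20.5 + 0.25P_{NetOne}.
Similarly P_{NetOne} = 23 + 0.25P_{LinkUp}.
Plugging P_{NetOne} into LinkUp's best response: P_{LinkUp} = 20.5 + 0.25(23 + 0.25P_{LinkUp}) ⇒ 0.9375P_{LinkUp} = 26.25, so P_{LinkUp} = 28.
Then P_{NetOne} = 23 + 0.25·28 = 30.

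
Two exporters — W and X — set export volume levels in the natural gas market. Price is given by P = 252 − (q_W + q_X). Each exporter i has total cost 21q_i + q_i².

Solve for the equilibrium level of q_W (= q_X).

46.2

Exporter W's profit: π = q_W(252 − (q_W + q_X)) − 21q_W − q_W².
∂π/∂q_W = 231 − 4q_W − q_X = 0, so q_W = 57.75 − 0.25q_X.
Setting q_W = q_X in the reaction function: q_W = 57.75 − 0.25q_W, so q_W = 57.75 / 1.25 = 46.2.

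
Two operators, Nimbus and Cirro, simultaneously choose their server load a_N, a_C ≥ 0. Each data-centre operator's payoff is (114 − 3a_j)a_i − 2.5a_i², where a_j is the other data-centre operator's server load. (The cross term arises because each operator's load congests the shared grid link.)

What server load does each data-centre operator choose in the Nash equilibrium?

14.25

Nimbus's payoff is (114 − 3a_C)a_N − 2.5a_N².
∂π/∂a_N = 114 − 3a_C − 5a_N = 0, so a_N = 22.8 − 0.6a_C.
By symmetry a_C = a_N; substituting into the reaction function, 1.6a_N = 22.8 and a_N = 14.25.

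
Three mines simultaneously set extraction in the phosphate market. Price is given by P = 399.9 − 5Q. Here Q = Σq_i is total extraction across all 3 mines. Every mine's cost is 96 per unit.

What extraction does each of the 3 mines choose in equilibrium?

15.195

A representative mine's profit is π_i = q_i(399.9 − 5Q) − 96q_i, with Q = q_i + Σ_{j≠i} q_j.
First-order condition: 303.9 − 10q_i − 5Σ_{j≠i} q_j = 0.
Imposing symmetry (q_j = q for all j) turns Σ_{j≠i} q_j into 2q, so 303.9 = 20q and q = 15.195.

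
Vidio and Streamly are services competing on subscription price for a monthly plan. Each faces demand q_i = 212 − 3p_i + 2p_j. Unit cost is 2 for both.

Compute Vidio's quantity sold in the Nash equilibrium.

Vidio's profit: π = (p_{Vidio} − 2)(212 − 3p_{Vidio} + 2p_{Streamly}).
∂π/∂p_{Vidio} = 218 − 6p_{Vidio} + 2p_{Streamly} = 0 ⇒ p_{Vidio} = 109/3 + (1/3)p_{Streamly}.
The game is symmetric, so in equilibrium p_{Streamly} = p_{Vidio}: the reaction function gives (2/3)p_{Vidio} = 109/3, hence p_{Vidio} = 54.5.
q_{Vidio} = 212 − 3·54.5 + 2·54.5 = 157.5.

157.5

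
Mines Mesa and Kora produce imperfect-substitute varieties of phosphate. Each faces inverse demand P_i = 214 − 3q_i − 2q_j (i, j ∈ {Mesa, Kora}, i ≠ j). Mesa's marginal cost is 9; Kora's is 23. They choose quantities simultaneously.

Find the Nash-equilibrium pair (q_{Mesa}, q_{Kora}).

26.5, 23

Mine Mesa's profit: π = q_{Mesa}(214 − 3q_{Mesa} − 2q_{Kora}) − 9q_{Mesa}.
∂π/∂q_{Mesa} = 205 − 6q_{Mesa} − 2q_{Kora} = 0 ⇒ q_{Mesa} = 205/6 − (1/3)q_{Kora}.
Similarly q_{Kora} = 191/6 − (1/3)q_{Mesa}.
Plugging q_{Kora} into Mesa's best response: q_{Mesa} = 205/6 − (1/3)(191/6 − (1/3)q_{Mesa}) ⇒ (8/9)q_{Mesa} = 212/9, so q_{Mesa} = 26.5.
Then q_{Kora} = 191/6 − (1/3)·26.5 = 23.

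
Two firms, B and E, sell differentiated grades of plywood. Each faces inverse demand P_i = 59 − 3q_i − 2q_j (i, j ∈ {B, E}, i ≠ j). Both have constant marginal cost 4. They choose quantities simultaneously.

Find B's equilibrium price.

24.625

Firm B's profit: π = q_B(59 − 3q_B − 2q_E) − 4q_B.
∂π/∂q_B = 55 − 6q_B − 2q_E = 0 ⇒ q_B = 55/6 − (1/3)q_E.
Setting q_B = q_E in the reaction function: q_B = 55/6 − (1/3)q_B, so q_B = (55/6) / (4/3) = 6.875.
P_B = 59 − 3·6.875 − 2·6.875 = 24.625.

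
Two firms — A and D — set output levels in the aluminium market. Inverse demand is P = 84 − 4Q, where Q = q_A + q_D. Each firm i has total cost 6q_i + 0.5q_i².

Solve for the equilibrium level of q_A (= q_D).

Firm A's profit: π = q_A(84 − 4(q_A + q_D)) − 6q_A − 0.5q_A².
∂π/∂q_A = 78 − 9q_A − 4q_D = 0, so q_A = 26/3 − (4/9)q_D.
The game is symmetric, so in equilibrium q_D = q_A: the reaction function gives (13/9)q_A = 26/3, hence q_A = 6.

6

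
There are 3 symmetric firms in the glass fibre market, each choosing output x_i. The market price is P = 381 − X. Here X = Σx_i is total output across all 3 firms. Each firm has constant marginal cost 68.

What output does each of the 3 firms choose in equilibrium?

A representative firm's profit is π_i = x_i(381 − X) − 68x_i, with X = x_i + Σ_{j≠i} x_j.
First-order condition: 313 − 2x_i − Σ_{j≠i} x_j = 0.
In a symmetric equilibrium every firm chooses the same x, so Σ_{j≠i} x_j = 2x. The condition becomes 313 − 4x = 0, giving x = 313/4 = 78.25.

78.25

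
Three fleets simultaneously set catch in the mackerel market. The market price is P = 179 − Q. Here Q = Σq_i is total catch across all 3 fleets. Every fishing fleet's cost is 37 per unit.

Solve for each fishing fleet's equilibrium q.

A representative fishing fleet's profit is π_i = q_i(179 − Q) − 37q_i, with Q = q_i + Σ_{j≠i} q_j.
First-order condition: 142 − 2q_i − Σ_{j≠i} q_j = 0.
Imposing symmetry (q_j = q for all j) turns Σ_{j≠i} q_j into 2q, so 142 = 4q and q = 35.5.

35.5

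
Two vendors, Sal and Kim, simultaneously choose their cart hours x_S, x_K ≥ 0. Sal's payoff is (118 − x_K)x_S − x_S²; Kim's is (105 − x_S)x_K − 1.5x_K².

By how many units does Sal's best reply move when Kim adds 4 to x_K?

-2

Expanding Sal's payoff: 118x_S − x_Kx_S − x_S².
∂π/∂x_S = 118 − x_K − 2x_S = 0, so x_S = 59 − 0.5x_K.
The reaction-function slope is −0.5, so a 4-unit rise in x_K moves x_S by −0.5 × 4 = −2. Sal's best response falls — the actions are strategic substitutes.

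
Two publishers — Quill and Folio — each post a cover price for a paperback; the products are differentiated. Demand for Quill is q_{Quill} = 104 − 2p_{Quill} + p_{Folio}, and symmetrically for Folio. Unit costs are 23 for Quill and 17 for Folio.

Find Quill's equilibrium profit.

1372.88

Quill's profit: π = (p_{Quill} − 23)(104 − 2p_{Quill} + p_{Folio}).
∂π/∂p_{Quill} = 150 − 4p_{Quill} + p_{Folio} = 0 ⇒ p_{Quill} = 37.5 + 0.25p_{Folio}.
Similarly p_{Folio} = 34.5 + 0.25p_{Quill}.
Plugging p_{Folio} into Quill's best response: p_{Quill} = 37.5 + 0.25(34.5 + 0.25p_{Quill}) ⇒ 0.9375p_{Quill} = 46.125, so p_{Quill} = 49.2.
Then p_{Folio} = 34.5 + 0.25·49.2 = 46.8.
q_{Quill} = 104 − 2·49.2 + 46.8 = 52.4.
Profit = (49.2 − 23)·52.4 = 1372.88.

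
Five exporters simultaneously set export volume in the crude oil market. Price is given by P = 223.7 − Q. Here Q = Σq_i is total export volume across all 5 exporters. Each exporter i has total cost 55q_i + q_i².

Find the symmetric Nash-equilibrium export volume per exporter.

A representative exporter's profit is π_i = q_i(223.7 − Q) − 55q_i − q_i², with Q = q_i + Σ_{j≠i} q_j.
First-order condition: 168.7 − 4q_i − Σ_{j≠i} q_j = 0.
Imposing symmetry (q_j = q for all j) turns Σ_{j≠i} q_j into 4q, so 168.7 = 8q and q = 21.0875.

21.0875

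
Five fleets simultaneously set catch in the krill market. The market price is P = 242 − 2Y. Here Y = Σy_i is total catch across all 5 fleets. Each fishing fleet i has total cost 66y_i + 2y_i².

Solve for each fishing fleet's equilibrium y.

11

A representative fishing fleet's profit is π_i = y_i(242 − 2Y) − 66y_i − 2y_i², with Y = y_i + Σ_{j≠i} y_j.
First-order condition: 176 − 8y_i − 2Σ_{j≠i} y_j = 0.
With identical fishing fleets, set every y_j = y: then 176 − 8y − 8y = 0, i.e. y = 176/16 = 11.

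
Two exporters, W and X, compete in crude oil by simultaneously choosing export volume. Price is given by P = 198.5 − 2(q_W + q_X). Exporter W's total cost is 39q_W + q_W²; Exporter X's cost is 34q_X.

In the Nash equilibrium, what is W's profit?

Exporter W's profit: π = q_W(198.5 − 2(q_W + q_X)) − 39q_W − q_W².
∂π/∂q_W = 159.5 − 6q_W − 2q_X = 0, so q_W = 319/12 − (1/3)q_X.
For X: ∂π/∂q_X = 164.5 − 4q_X − 2q_W = 0 ⇒ q_X = 41.125 − 0.5q_W.
Plugging q_X into W's best response: q_W = 319/12 − (1/3)(41.125 − 0.5q_W) ⇒ (5/6)q_W = 12.875, so q_W = 15.45.
Then q_X = 41.125 − 0.5·15.45 = 33.4.
Price P = 198.5 − 2·48.85 = 100.8.
W's profit: (100.8 − 39)·15.45 − (15.45)² = 716.1075.

716.1075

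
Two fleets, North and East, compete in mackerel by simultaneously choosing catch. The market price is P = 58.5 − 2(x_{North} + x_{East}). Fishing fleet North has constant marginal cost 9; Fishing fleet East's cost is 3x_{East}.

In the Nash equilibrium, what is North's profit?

Fishing fleet North's profit: π = x_{North}(58.5 − 2(x_{North} + x_{East})) − 9x_{North}.
∂π/∂x_{North} = 49.5 − 4x_{North} − 2x_{East} = 0, so x_{North} = 12.375 − 0.5x_{East}.
By the same steps for East: x_{East} = 13.875 − 0.5x_{North}.
Plugging x_{East} into North's best response: x_{North} = 12.375 − 0.5(13.875 − 0.5x_{North}) ⇒ 0.75x_{North} = 5.4375, so x_{North} = 7.25.
Then x_{East} = 13.875 − 0.5·7.25 = 10.25.
Price P = 58.5 − 2·17.5 = 23.5.
North's profit: (23.5 − 9)·7.25 = 105.125.

105.125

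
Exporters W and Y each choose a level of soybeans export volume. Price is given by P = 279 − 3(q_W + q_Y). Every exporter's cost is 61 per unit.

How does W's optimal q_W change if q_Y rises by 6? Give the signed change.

Exporter W's profit: π = q_W(279 − 3(q_W + q_Y)) − 61q_W.
∂π/∂q_W = 218 − 6q_W − 3q_Y = 0, so q_W = 109/3 − 0.5q_Y.
The reaction-function slope is −0.5, so a 6-unit rise in q_Y moves q_W by −0.5 × 6 = −3. W's best response falls — the actions are strategic substitutes.

-3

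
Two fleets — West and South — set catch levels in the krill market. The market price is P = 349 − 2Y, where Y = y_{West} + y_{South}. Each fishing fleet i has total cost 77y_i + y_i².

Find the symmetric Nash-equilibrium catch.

Fishing fleet West's profit: π = y_{West}(349 − 2(y_{West} + y_{South})) − 77y_{West} − y_{West}².
∂π/∂y_{West} = 272 − 6y_{West} − 2y_{South} = 0, so y_{West} = 136/3 − (1/3)y_{South}.
The game is symmetric, so in equilibrium y_{South} = y_{West}: the reaction function gives (4/3)y_{West} = 136/3, hence y_{West} = 34.

34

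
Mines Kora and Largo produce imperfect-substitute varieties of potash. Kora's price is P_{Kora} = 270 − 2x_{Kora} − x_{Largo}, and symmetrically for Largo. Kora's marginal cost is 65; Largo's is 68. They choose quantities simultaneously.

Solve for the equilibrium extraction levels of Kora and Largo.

41.2, 40.2

Mine Kora's profit: π = x_{Kora}(270 − 2x_{Kora} − x_{Largo}) − 65x_{Kora}.
∂π/∂x_{Kora} = 205 − 4x_{Kora} − x_{Largo} = 0 ⇒ x_{Kora} = 51.25 − 0.25x_{Largo}.
Similarly x_{Largo} = 50.5 − 0.25x_{Kora}.
Plugging x_{Largo} into Kora's best response: x_{Kora} = 51.25 − 0.25(50.5 − 0.25x_{Kora}) ⇒ 0.9375x_{Kora} = 38.625, so x_{Kora} = 41.2.
Then x_{Largo} = 50.5 − 0.25·41.2 = 40.2.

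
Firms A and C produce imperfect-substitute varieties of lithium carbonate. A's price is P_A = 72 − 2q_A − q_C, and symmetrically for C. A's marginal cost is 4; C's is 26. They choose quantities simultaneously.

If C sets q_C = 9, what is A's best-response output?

Firm A's profit: π = q_A(72 − 2q_A − q_C) − 4q_A.
∂π/∂q_A = 68 − 4q_A − q_C = 0 ⇒ q_A = 17 − 0.25q_C.
At q_C = 9: q_A = 17 − 0.25·9 = 14.75.

14.75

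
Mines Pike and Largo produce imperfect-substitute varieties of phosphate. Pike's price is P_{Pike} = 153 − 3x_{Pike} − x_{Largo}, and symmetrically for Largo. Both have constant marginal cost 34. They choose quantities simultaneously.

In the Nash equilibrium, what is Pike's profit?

867

Mine Pike's profit: π = x_{Pike}(153 − 3x_{Pike} − x_{Largo}) − 34x_{Pike}.
∂π/∂x_{Pike} = 119 − 6x_{Pike} − x_{Largo} = 0 ⇒ x_{Pike} = 119/6 − (1/6)x_{Largo}.
The game is symmetric, so in equilibrium x_{Largo} = x_{Pike}: the reaction function gives (7/6)x_{Pike} = 119/6, hence x_{Pike} = 17.
P_{Pike} = 153 − 3·17 − 17 = 85.
Profit = (85 − 34)·17 = 867.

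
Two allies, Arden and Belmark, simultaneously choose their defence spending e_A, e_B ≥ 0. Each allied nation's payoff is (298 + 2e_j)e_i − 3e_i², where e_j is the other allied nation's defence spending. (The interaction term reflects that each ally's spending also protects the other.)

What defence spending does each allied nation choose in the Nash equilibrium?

Arden's payoff is (298 + 2e_B)e_A − 3e_A².
∂π/∂e_A = 298 + 2e_B − 6e_A = 0, so e_A = 149/3 + (1/3)e_B.
The game is symmetric, so in equilibrium e_B = e_A: the reaction function gives (2/3)e_A = 149/3, hence e_A = 74.5.

74.5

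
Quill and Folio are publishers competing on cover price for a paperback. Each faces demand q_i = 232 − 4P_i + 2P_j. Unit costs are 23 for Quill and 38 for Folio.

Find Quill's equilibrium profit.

4356

Quill's profit: π = (P_{Quill} − 23)(232 − 4P_{Quill} + 2P_{Folio}).
∂π/∂P_{Quill} = 324 − 8P_{Quill} + 2P_{Folio} = 0 ⇒ P_{Quill} = 40.5 + 0.25P_{Folio}.
Similarly P_{Folio} = 48 + 0.25P_{Quill}.
Plugging P_{Folio} into Quill's best response: P_{Quill} = 40.5 + 0.25(48 + 0.25P_{Quill}) ⇒ 0.9375P_{Quill} = 52.5, so P_{Quill} = 56.
Then P_{Folio} = 48 + 0.25·56 = 62.
q_{Quill} = 232 − 4·56 + 2·62 = 132.
Profit = (56 − 23)·132 = 4356.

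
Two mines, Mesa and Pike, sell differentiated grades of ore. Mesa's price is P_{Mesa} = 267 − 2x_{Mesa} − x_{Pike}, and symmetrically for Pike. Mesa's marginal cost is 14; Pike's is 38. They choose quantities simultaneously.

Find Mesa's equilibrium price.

118.4

Mine Mesa's profit: π = x_{Mesa}(267 − 2x_{Mesa} − x_{Pike}) − 14x_{Mesa}.
∂π/∂x_{Mesa} = 253 − 4x_{Mesa} − x_{Pike} = 0 ⇒ x_{Mesa} = 63.25 − 0.25x_{Pike}.
Similarly x_{Pike} = 57.25 − 0.25x_{Mesa}.
Substituting the second reaction function into the first: x_{Mesa} = 63.25 − 0.25(57.25 − 0.25x_{Mesa}), which gives 0.9375x_{Mesa} = 48.9375 ⇒ x_{Mesa} = 52.2.
Then x_{Pike} = 57.25 − 0.25·52.2 = 44.2.
P_{Mesa} = 267 − 2·52.2 − 44.2 = 118.4.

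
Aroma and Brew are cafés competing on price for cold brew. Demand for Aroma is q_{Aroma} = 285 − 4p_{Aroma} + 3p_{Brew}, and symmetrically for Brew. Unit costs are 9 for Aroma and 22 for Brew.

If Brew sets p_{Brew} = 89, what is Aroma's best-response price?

Aroma's profit: π = (p_{Aroma} − 9)(285 − 4p_{Aroma} + 3p_{Brew}).
∂π/∂p_{Aroma} = 321 − 8p_{Aroma} + 3p_{Brew} = 0 ⇒ p_{Aroma} = 40.125 + 0.375p_{Brew}.
At p_{Brew} = 89: p_{Aroma} = 40.125 + 0.375·89 = 73.5.

73.5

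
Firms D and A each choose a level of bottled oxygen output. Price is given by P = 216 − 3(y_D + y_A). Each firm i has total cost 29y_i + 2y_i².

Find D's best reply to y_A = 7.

16.6

Firm D's profit: π = y_D(216 − 3(y_D + y_A)) − 29y_D − 2y_D².
∂π/∂y_D = 187 − 10y_D − 3y_A = 0, so y_D = 18.7 − 0.3y_A.
At y_A = 7: y_D = 18.7 − 0.3·7 = 16.6.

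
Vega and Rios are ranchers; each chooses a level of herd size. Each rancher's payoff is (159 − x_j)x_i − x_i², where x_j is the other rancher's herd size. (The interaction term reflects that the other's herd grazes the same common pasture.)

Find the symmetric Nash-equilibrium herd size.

Vega's payoff is (159 − x_R)x_V − x_V².
∂π/∂x_V = 159 − x_R − 2x_V = 0, so x_V = 79.5 − 0.5x_R.
Setting x_V = x_R in the reaction function: x_V = 79.5 − 0.5x_V, so x_V = 79.5 / 1.5 = 53.

53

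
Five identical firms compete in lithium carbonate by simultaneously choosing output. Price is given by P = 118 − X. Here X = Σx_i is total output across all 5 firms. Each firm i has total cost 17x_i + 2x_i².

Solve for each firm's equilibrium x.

A representative firm's profit is π_i = x_i(118 − X) − 17x_i − 2x_i², with X = x_i + Σ_{j≠i} x_j.
First-order condition: 101 − 6x_i − Σ_{j≠i} x_j = 0.
Imposing symmetry (x_j = x for all j) turns Σ_{j≠i} x_j into 4x, so 101 = 10x and x = 10.1.

10.1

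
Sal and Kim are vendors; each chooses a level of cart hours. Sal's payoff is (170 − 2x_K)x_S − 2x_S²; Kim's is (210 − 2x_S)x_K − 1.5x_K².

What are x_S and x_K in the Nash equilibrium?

Expanding Sal's payoff: 170x_S − 2x_Kx_S − 2x_S².
∂π/∂x_S = 170 − 2x_K − 4x_S = 0, so x_S = 42.5 − 0.5x_K.
Likewise for Kim: x_K = 70 − (2/3)x_S.
Solving the two reaction functions simultaneously: (1 − (−0.5)(−2/3))x_S = 42.5 − 0.5·70, so (2/3)x_S = 7.5 and x_S = 11.25.
Then x_K = 70 − (2/3)·11.25 = 62.5.

11.25, 62.5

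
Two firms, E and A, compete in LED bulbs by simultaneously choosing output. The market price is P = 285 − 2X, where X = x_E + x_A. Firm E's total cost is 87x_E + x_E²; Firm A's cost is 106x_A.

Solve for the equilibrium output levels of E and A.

Firm E's profit: π = x_E(285 − 2(x_E + x_A)) − 87x_E − x_E².
∂π/∂x_E = 198 − 6x_E − 2x_A = 0, so x_E = 33 − (1/3)x_A.
For A: ∂π/∂x_A = 179 − 4x_A − 2x_E = 0 ⇒ x_A = 44.75 − 0.5x_E.
Solving the two reaction functions simultaneously: (1 − (−1/3)(−0.5))x_E = 33 − (1/3)·44.75, so (5/6)x_E = 217/12 and x_E = 21.7.
Then x_A = 44.75 − 0.5·21.7 = 33.9.

21.7, 33.9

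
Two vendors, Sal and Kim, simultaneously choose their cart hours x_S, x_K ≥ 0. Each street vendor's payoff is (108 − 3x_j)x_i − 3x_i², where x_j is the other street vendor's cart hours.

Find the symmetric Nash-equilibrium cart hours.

Sal's payoff is (108 − 3x_K)x_S − 3x_S².
∂π/∂x_S = 108 − 3x_K − 6x_S = 0, so x_S = 18 − 0.5x_K.
By symmetry x_K = x_S; substituting into the reaction function, 1.5x_S = 18 and x_S = 12.

12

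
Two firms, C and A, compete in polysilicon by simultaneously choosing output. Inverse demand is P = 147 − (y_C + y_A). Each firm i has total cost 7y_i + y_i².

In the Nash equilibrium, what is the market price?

Firm C's profit: π = y_C(147 − (y_C + y_A)) − 7y_C − y_C².
∂π/∂y_C = 140 − 4y_C − y_A = 0, so y_C = 35 − 0.25y_A.
Setting y_C = y_A in the reaction function: y_C = 35 − 0.25y_C, so y_C = 35 / 1.25 = 28.
Equilibrium price: P = 147 − 56 = 91.

91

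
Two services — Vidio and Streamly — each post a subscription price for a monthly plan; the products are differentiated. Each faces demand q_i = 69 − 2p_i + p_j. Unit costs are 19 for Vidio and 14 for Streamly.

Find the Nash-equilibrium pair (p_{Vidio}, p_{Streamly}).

35, 33

Vidio's profit: π = (p_{Vidio} − 19)(69 − 2p_{Vidio} + p_{Streamly}).
∂π/∂p_{Vidio} = 107 − 4p_{Vidio} + p_{Streamly} = 0 ⇒ p_{Vidio} = 26.75 + 0.25p_{Streamly}.
Similarly p_{Streamly} = 24.25 + 0.25p_{Vidio}.
Plugging p_{Streamly} into Vidio's best response: p_{Vidio} = 26.75 + 0.25(24.25 + 0.25p_{Vidio}) ⇒ 0.9375p_{Vidio} = 32.8125, so p_{Vidio} = 35.
Then p_{Streamly} = 24.25 + 0.25·35 = 33.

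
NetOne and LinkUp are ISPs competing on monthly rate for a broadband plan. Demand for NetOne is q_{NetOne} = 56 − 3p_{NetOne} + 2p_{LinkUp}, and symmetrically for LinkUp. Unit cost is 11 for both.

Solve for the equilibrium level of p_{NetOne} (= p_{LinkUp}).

NetOne's profit: π = (p_{NetOne} − 11)(56 − 3p_{NetOne} + 2p_{LinkUp}).
∂π/∂p_{NetOne} = 89 − 6p_{NetOne} + 2p_{LinkUp} = 0 ⇒ p_{NetOne} = 89/6 + (1/3)p_{LinkUp}.
The game is symmetric, so in equilibrium p_{LinkUp} = p_{NetOne}: the reaction function gives (2/3)p_{NetOne} = 89/6, hence p_{NetOne} = 22.25.

22.25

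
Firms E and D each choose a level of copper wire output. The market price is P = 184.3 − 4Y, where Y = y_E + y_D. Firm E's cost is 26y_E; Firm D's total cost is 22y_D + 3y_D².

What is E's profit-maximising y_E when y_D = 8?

Firm E's profit: π = y_E(184.3 − 4(y_E + y_D)) − 26y_E.
∂π/∂y_E = 158.3 − 8y_E − 4y_D = 0, so y_E = 19.7875 − 0.5y_D.
At y_D = 8: y_E = 19.7875 − 0.5·8 = 15.7875.

15.7875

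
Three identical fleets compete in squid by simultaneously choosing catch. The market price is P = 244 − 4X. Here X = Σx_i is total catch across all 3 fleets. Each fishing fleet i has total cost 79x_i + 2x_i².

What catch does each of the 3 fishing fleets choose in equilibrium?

A representative fishing fleet's profit is π_i = x_i(244 − 4X) − 79x_i − 2x_i², with X = x_i + Σ_{j≠i} x_j.
First-order condition: 165 − 12x_i − 4Σ_{j≠i} x_j = 0.
With identical fishing fleets, set every x_j = x: then 165 − 12x − 8x = 0, i.e. x = 165/20 = 8.25.

8.25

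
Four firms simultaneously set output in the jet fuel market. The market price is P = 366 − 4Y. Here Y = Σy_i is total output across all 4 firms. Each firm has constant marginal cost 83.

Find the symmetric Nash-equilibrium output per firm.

A representative firm's profit is π_i = y_i(366 − 4Y) − 83y_i, with Y = y_i + Σ_{j≠i} y_j.
First-order condition: 283 − 8y_i − 4Σ_{j≠i} y_j = 0.
With identical firms, set every y_j = y: then 283 − 8y − 12y = 0, i.e. y = 283/20 = 14.15.

14.15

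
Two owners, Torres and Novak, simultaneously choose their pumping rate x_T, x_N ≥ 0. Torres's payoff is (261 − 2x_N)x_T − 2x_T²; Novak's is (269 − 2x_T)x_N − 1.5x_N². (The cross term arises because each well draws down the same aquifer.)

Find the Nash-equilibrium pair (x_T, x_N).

Expanding Torres's payoff: 261x_T − 2x_Nx_T − 2x_T².
∂π/∂x_T = 261 − 2x_N − 4x_T = 0, so x_T = 65.25 − 0.5x_N.
Likewise for Novak: x_N = 269/3 − (2/3)x_T.
Substituting the second reaction function into the first: x_T = 65.25 − 0.5(269/3 − (2/3)x_T), which gives (2/3)x_T = 245/12 ⇒ x_T = 30.625.
Then x_N = 269/3 − (2/3)·30.625 = 69.25.

30.625, 69.25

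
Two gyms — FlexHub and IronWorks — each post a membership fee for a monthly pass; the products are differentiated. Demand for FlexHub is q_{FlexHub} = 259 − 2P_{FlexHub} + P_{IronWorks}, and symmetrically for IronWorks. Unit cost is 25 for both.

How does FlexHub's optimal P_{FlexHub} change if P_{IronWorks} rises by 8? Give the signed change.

FlexHub's profit: π = (P_{FlexHub} − 25)(259 − 2P_{FlexHub} + P_{IronWorks}).
∂π/∂P_{FlexHub} = 309 − 4P_{FlexHub} + P_{IronWorks} = 0 ⇒ P_{FlexHub} = 77.25 + 0.25P_{IronWorks}.
The reaction-function slope is 0.25, so an 8-unit rise in P_{IronWorks} moves P_{FlexHub} by 0.25 × 8 = 2. FlexHub's best response rises — the actions are strategic complements.

2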